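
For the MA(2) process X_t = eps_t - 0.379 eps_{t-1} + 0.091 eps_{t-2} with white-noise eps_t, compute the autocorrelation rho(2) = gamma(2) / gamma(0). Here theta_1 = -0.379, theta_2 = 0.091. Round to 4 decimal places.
\rho(2) = 0.0790

For an MA(q) process with theta_0 = 1, the autocovariance is
  gamma(k) = sigma^2 * sum_{i=0..q-k} theta_i * theta_{i+k},
and rho(k) = gamma(k) / gamma(0). Sigma^2 cancels.
  numerator   = (1)*(0.091) = 0.091.
  denominator = (1)^2 + (-0.379)^2 + (0.091)^2 = 1.151922.
  rho(2) = 0.091 / 1.151922 = 0.0790.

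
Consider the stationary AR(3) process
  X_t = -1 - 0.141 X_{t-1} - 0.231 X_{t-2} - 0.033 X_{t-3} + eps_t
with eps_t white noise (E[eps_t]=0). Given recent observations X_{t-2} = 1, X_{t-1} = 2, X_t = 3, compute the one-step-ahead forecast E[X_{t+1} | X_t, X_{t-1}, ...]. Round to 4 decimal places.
E[X_{t+1} \mid \mathcal F_t] = -1.9180

For an AR(p) model X_t = c + sum_i phi_i X_{t-i} + eps_t, the
one-step-ahead conditional mean is
  E[X_{t+1} | X_t, ...] = c + sum_i phi_i X_{t+1-i}.
Substitute known values:
  E[X_{t+1} | ...] = -1 + (-0.141) * (3) + (-0.231) * (2) + (-0.033) * (1)
                   = -1.9180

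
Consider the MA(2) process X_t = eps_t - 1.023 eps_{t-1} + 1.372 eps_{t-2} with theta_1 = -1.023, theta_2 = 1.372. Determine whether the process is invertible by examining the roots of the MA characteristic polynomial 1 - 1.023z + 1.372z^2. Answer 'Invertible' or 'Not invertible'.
\text{Not invertible}

The MA(q) characteristic polynomial is P(z) = 1 - 1.023z + 1.372z^2.
Invertibility requires all roots to lie outside the unit circle, i.e. |z| > 1 for every root.
Set 1 + (-1.023) z + (1.372) z^2 = 0, i.e. a z^2 + b z + c = 0 with a = 1.372, b = -1.023, c = 1.
Discriminant D = b^2 - 4ac = (-1.023)^2 - 4*(1.372)*1 = 1.046529 - (5.488) = -4.441471.
D < 0, so the roots are the complex-conjugate pair z = (-b +/- i sqrt(-D)) / (2a) = 0.3728 +/- 0.768i.
For a conjugate pair |z|^2 = z * conj(z) = (product of roots) = c/a = 1/(1.372) = 0.728863, so |z| = sqrt(0.728863) = 0.8537 for both roots.
Moduli of all roots: 0.8537, 0.8537.
All moduli strictly greater than 1? No.
Verdict: Not invertible.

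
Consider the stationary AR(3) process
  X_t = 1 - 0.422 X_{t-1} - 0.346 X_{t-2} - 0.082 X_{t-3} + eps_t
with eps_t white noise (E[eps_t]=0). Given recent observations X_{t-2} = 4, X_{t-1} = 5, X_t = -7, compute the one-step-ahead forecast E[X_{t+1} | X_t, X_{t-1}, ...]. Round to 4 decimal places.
E[X_{t+1} \mid \mathcal F_t] = 1.8960

For an AR(p) model X_t = c + sum_i phi_i X_{t-i} + eps_t, the
one-step-ahead conditional mean is
  E[X_{t+1} | X_t, ...] = c + sum_i phi_i X_{t+1-i}.
Substitute known values:
  E[X_{t+1} | ...] = 1 + (-0.422) * (-7) + (-0.346) * (5) + (-0.082) * (4)
                   = 1.8960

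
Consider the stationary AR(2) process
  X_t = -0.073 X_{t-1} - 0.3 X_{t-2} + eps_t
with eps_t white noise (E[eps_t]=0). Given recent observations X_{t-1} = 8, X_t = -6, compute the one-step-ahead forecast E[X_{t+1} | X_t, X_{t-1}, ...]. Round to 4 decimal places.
E[X_{t+1} \mid \mathcal F_t] = -1.9620

For an AR(p) model X_t = c + sum_i phi_i X_{t-i} + eps_t, the
one-step-ahead conditional mean is
  E[X_{t+1} | X_t, ...] = c + sum_i phi_i X_{t+1-i}.
Substitute known values:
  E[X_{t+1} | ...] = (-0.073) * (-6) + (-0.3) * (8)
                   = -1.9620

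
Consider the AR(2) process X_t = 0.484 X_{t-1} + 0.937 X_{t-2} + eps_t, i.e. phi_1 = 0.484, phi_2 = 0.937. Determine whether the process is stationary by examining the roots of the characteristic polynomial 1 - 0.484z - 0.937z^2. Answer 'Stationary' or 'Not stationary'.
\text{Not stationary}

The AR(p) characteristic polynomial is P(z) = 1 - 0.484z - 0.937z^2.
Stationarity requires all roots to lie outside the unit circle, i.e. |z| > 1 for every root.
Set 1 + (-0.484) z + (-0.937) z^2 = 0, i.e. a z^2 + b z + c = 0 with a = -0.937, b = -0.484, c = 1.
Discriminant D = b^2 - 4ac = (-0.484)^2 - 4*(-0.937)*1 = 0.234256 - (-3.748) = 3.982256.
D >= 0, so the roots are real: z = (-b +/- sqrt(D)) / (2a) = (0.484 +/- 1.995559) / (-1.874).
  z_1 = (0.484 + 1.995559) / (-1.874) = -1.3231,   |z_1| = 1.3231.
  z_2 = (0.484 - 1.995559) / (-1.874) = 0.8066,   |z_2| = 0.8066.
Moduli of all roots: 1.3231, 0.8066.
All moduli strictly greater than 1? No.
Verdict: Not stationary.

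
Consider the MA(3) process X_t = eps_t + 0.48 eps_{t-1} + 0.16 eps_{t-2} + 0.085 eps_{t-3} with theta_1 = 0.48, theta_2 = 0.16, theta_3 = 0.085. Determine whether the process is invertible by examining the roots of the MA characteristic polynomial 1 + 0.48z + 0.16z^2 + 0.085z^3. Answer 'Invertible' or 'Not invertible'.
\text{Invertible}

The MA(q) characteristic polynomial is P(z) = 1 + 0.48z + 0.16z^2 + 0.085z^3.
Invertibility requires all roots to lie outside the unit circle, i.e. |z| > 1 for every root.
Degree 3: look for a simple real root z0 first, then factor out (1 - z/z0) and solve the remaining quadratic.
Testing z0 = -2: P(-2) = 1 + (0.48)(-2) + (0.16)(-2)^2 + (0.085)(-2)^3
  = 1 + (-0.96) + (0.64) + (-0.68) = 0.  So z_0 = -2 is a root, |z_0| = 2.
Divide out the factor (1 + 0.5 z) = (1 - z/z0) (since 1/z0 = -0.5):
  P(z) = (1 + 0.5 z)(1 + (-0.02) z + (0.17) z^2)
  [check: z-coef -0.02 - (-0.5) = 0.48; z^2-coef 0.17 - (-0.5)(-0.02) = 0.16; z^3-coef -(-0.5)(0.17) = 0.085.]
Remaining roots from the quadratic factor 1 + (-0.02) z + (0.17) z^2:
  Set 1 + (-0.02) z + (0.17) z^2 = 0, i.e. a z^2 + b z + c = 0 with a = 0.17, b = -0.02, c = 1.
  Discriminant D = b^2 - 4ac = (-0.02)^2 - 4*(0.17)*1 = 0.0004 - (0.68) = -0.6796.
  D < 0, so the roots are the complex-conjugate pair z = (-b +/- i sqrt(-D)) / (2a) = 0.0588 +/- 2.4246i.
  For a conjugate pair |z|^2 = z * conj(z) = (product of roots) = c/a = 1/(0.17) = 5.882353, so |z| = sqrt(5.882353) = 2.4254 for both roots.
Moduli of all roots: 2.0000, 2.4254, 2.4254.
All moduli strictly greater than 1? Yes.
Verdict: Invertible.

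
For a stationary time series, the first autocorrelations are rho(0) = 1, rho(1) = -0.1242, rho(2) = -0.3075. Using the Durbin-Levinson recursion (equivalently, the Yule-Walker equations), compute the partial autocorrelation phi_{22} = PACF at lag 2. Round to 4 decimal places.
\phi_{22} = -0.3280

The PACF at lag k is phi_{kk}, the last component of the solution
to the Yule-Walker system G_k phi = r_k where
  (G_k)_{ij} = rho(|i - j|), (r_k)_i = rho(i), i,j = 1..k.
Equivalently, Durbin-Levinson gives phi_{kk} iteratively:
  phi_{11} = rho(1)
  phi_{kk} = [rho(k) - sum_{j=1..k-1} phi_{k-1,j} rho(k-j)]
            / [1 - sum_{j=1..k-1} phi_{k-1,j} rho(j)],
  phi_{k,j} = phi_{k-1,j} - phi_{kk} phi_{k-1,k-j},  j = 1..k-1.
Step k = 1:
  phi_11 = rho(1) = -0.1242.
Step k = 2:
  phi_22 = [rho(2) - phi_11 rho(1)] / [1 - phi_11 rho(1)] = [-0.3075 - (-0.1242)(-0.1242)] / [1 - (-0.1242)(-0.1242)]
         = -0.32292564 / 0.98457436 = -0.328.
Therefore phi_{22} = -0.3280.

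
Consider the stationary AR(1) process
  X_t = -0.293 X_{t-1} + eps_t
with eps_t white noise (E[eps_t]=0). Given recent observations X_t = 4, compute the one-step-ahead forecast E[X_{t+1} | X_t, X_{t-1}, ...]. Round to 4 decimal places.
E[X_{t+1} \mid \mathcal F_t] = -1.1720

For an AR(p) model X_t = c + sum_i phi_i X_{t-i} + eps_t, the
one-step-ahead conditional mean is
  E[X_{t+1} | X_t, ...] = c + sum_i phi_i X_{t+1-i}.
Substitute known values:
  E[X_{t+1} | ...] = (-0.293) * (4)
                   = -1.1720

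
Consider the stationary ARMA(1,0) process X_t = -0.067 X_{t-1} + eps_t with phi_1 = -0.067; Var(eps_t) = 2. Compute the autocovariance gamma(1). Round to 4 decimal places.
\gamma(1) = -0.1346

Multiply the model equation by X_{t-k} and take expectations. With theta_0 = psi_0 = 1 and psi_j the MA(infinity) weights, this gives
  gamma(k) - sum_i phi_i gamma(k-i) = c_k,
  c_k = sigma^2 * sum_{j=k..q} theta_j psi_{j-k}   (c_k = 0 for k > q),
using gamma(-m) = gamma(m).
Pure AR (q = 0): c_0 = sigma^2 = 2, c_k = 0 for k >= 1.
Equations for k = 0 and k = 1 (AR order 1):
  gamma(0) = phi_1 gamma(1) + c_0
  gamma(1) = phi_1 gamma(0) + c_1
Substituting the second into the first: gamma(0) (1 - phi_1^2) = c_0 + phi_1 c_1, so
  gamma(0) = c_0 / (1 - phi_1^2) = 2 / (1 - (-0.067)^2) = 2 / 0.995511 = 2.009018.
  gamma(1) = phi_1 gamma(0) = (-0.067)(2.009018) = -0.134604.
Therefore gamma(1) = -0.1346 (to 4 decimal places).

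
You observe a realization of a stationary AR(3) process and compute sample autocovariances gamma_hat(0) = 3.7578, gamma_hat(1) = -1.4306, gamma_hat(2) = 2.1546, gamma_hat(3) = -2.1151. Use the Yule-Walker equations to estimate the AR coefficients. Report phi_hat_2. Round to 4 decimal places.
\hat\phi_{2} = 0.4230

The Yule-Walker equations for an AR(p) process read, in matrix form,
  Gamma_p phi = r_p,   with   (Gamma_p)_{ij} = gamma(|i - j|),
                       (r_p)_i = gamma(i),   i,j = 1..p.
Substitute the sample gammas (Toeplitz matrix and right-hand side of size 3):
  Gamma_p = [[3.7578, -1.4306, 2.1546], [-1.4306, 3.7578, -1.4306], [2.1546, -1.4306, 3.7578]]
  r_p     = [-1.4306, 2.1546, -2.1151]
Written out (R1..R3):
  (R1) 3.7578 phi_1 - 1.4306 phi_2 + 2.1546 phi_3 = -1.4306
  (R2) -1.4306 phi_1 + 3.7578 phi_2 - 1.4306 phi_3 = 2.1546
  (R3) 2.1546 phi_1 - 1.4306 phi_2 + 3.7578 phi_3 = -2.1151
Gaussian elimination:
  R2 <- R2 - (-1.4306/3.7578) R1 = R2 - (-0.380701) R1:  3.213168 phi_2 - 0.610341 phi_3 = 1.609968
  R3 <- R3 - (2.1546/3.7578) R1 = R3 - (0.573367) R1:  -0.610341 phi_2 + 2.522423 phi_3 = -1.294841
  R3 <- R3 - (-0.610341/3.213168) R2 = R3 - (-0.18995) R2:  2.406489 phi_3 = -0.989027
Back-substitution:
  phi_hat_3 = -0.989027 / 2.406489 = -0.410984
  phi_hat_2 = (1.609968 - (-0.610341)(-0.410984)) / 3.213168 = 0.422987
  phi_hat_1 = (-1.4306 - (-1.4306)(0.422987) - (2.1546)(-0.410984)) / 3.7578 = 0.015975
So phi_hat = [0.0160, 0.4230, -0.4110].
Therefore phi_hat_2 = 0.4230.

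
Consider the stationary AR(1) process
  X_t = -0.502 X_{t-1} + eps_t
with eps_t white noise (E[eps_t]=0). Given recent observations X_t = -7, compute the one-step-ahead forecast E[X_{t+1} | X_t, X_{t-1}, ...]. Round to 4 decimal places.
E[X_{t+1} \mid \mathcal F_t] = 3.5140

For an AR(p) model X_t = c + sum_i phi_i X_{t-i} + eps_t, the
one-step-ahead conditional mean is
  E[X_{t+1} | X_t, ...] = c + sum_i phi_i X_{t+1-i}.
Substitute known values:
  E[X_{t+1} | ...] = (-0.502) * (-7)
                   = 3.5140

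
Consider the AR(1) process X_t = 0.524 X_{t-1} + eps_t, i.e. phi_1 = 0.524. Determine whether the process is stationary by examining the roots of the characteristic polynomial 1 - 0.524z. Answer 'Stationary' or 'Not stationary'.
\text{Stationary}

The AR(p) characteristic polynomial is P(z) = 1 - 0.524z.
Stationarity requires all roots to lie outside the unit circle, i.e. |z| > 1 for every root.
This is linear in z: 1 + (-0.524) z = 0  =>  z = -1/(-0.524) = 1.908397,  |z| = 1.908397.
Moduli of all roots: 1.9084.
All moduli strictly greater than 1? Yes.
Verdict: Stationary.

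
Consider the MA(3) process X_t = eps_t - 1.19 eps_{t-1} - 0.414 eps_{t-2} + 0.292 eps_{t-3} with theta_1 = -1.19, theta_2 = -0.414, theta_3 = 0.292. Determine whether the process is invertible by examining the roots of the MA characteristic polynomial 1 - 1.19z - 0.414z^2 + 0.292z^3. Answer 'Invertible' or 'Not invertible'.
\text{Not invertible}

The MA(q) characteristic polynomial is P(z) = 1 - 1.19z - 0.414z^2 + 0.292z^3.
Invertibility requires all roots to lie outside the unit circle, i.e. |z| > 1 for every root.
Degree 3: look for a simple real root z0 first, then factor out (1 - z/z0) and solve the remaining quadratic.
Testing z0 = 2.5: P(2.5) = 1 + (-1.19)(2.5) + (-0.414)(2.5)^2 + (0.292)(2.5)^3
  = 1 + (-2.975) + (-2.5875) + (4.5625) = 0.  So z_0 = 2.5 is a root, |z_0| = 2.5.
Divide out the factor (1 - 0.4 z) = (1 - z/z0) (since 1/z0 = 0.4):
  P(z) = (1 - 0.4 z)(1 + (-0.79) z + (-0.73) z^2)
  [check: z-coef -0.79 - (0.4) = -1.19; z^2-coef -0.73 - (0.4)(-0.79) = -0.414; z^3-coef -(0.4)(-0.73) = 0.292.]
Remaining roots from the quadratic factor 1 + (-0.79) z + (-0.73) z^2:
  Set 1 + (-0.79) z + (-0.73) z^2 = 0, i.e. a z^2 + b z + c = 0 with a = -0.73, b = -0.79, c = 1.
  Discriminant D = b^2 - 4ac = (-0.79)^2 - 4*(-0.73)*1 = 0.6241 - (-2.92) = 3.5441.
  D >= 0, so the roots are real: z = (-b +/- sqrt(D)) / (2a) = (0.79 +/- 1.882578) / (-1.46).
    z_1 = (0.79 + 1.882578) / (-1.46) = -1.8305,   |z_1| = 1.8305.
    z_2 = (0.79 - 1.882578) / (-1.46) = 0.7483,   |z_2| = 0.7483.
Moduli of all roots: 2.5000, 1.8305, 0.7483.
All moduli strictly greater than 1? No.
Verdict: Not invertible.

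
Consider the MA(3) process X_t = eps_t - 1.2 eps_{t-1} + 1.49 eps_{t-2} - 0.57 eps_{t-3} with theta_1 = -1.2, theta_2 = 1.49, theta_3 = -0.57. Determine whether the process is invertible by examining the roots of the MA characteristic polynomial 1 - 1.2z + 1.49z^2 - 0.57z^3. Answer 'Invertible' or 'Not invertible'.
\text{Not invertible}

The MA(q) characteristic polynomial is P(z) = 1 - 1.2z + 1.49z^2 - 0.57z^3.
Invertibility requires all roots to lie outside the unit circle, i.e. |z| > 1 for every root.
Degree 3: look for a simple real root z0 first, then factor out (1 - z/z0) and solve the remaining quadratic.
Testing z0 = 2: P(2) = 1 + (-1.2)(2) + (1.49)(2)^2 + (-0.57)(2)^3
  = 1 + (-2.4) + (5.96) + (-4.56) = 0.  So z_0 = 2 is a root, |z_0| = 2.
Divide out the factor (1 - 0.5 z) = (1 - z/z0) (since 1/z0 = 0.5):
  P(z) = (1 - 0.5 z)(1 + (-0.7) z + (1.14) z^2)
  [check: z-coef -0.7 - (0.5) = -1.2; z^2-coef 1.14 - (0.5)(-0.7) = 1.49; z^3-coef -(0.5)(1.14) = -0.57.]
Remaining roots from the quadratic factor 1 + (-0.7) z + (1.14) z^2:
  Set 1 + (-0.7) z + (1.14) z^2 = 0, i.e. a z^2 + b z + c = 0 with a = 1.14, b = -0.7, c = 1.
  Discriminant D = b^2 - 4ac = (-0.7)^2 - 4*(1.14)*1 = 0.49 - (4.56) = -4.07.
  D < 0, so the roots are the complex-conjugate pair z = (-b +/- i sqrt(-D)) / (2a) = 0.307 +/- 0.8848i.
  For a conjugate pair |z|^2 = z * conj(z) = (product of roots) = c/a = 1/(1.14) = 0.877193, so |z| = sqrt(0.877193) = 0.9366 for both roots.
Moduli of all roots: 2.0000, 0.9366, 0.9366.
All moduli strictly greater than 1? No.
Verdict: Not invertible.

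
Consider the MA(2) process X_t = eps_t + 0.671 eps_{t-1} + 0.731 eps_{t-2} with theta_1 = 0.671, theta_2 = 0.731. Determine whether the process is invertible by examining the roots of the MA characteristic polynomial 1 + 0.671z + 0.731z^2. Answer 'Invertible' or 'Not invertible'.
\text{Invertible}

The MA(q) characteristic polynomial is P(z) = 1 + 0.671z + 0.731z^2.
Invertibility requires all roots to lie outside the unit circle, i.e. |z| > 1 for every root.
Set 1 + (0.671) z + (0.731) z^2 = 0, i.e. a z^2 + b z + c = 0 with a = 0.731, b = 0.671, c = 1.
Discriminant D = b^2 - 4ac = (0.671)^2 - 4*(0.731)*1 = 0.450241 - (2.924) = -2.473759.
D < 0, so the roots are the complex-conjugate pair z = (-b +/- i sqrt(-D)) / (2a) = -0.459 +/- 1.0758i.
For a conjugate pair |z|^2 = z * conj(z) = (product of roots) = c/a = 1/(0.731) = 1.367989, so |z| = sqrt(1.367989) = 1.1696 for both roots.
Moduli of all roots: 1.1696, 1.1696.
All moduli strictly greater than 1? Yes.
Verdict: Invertible.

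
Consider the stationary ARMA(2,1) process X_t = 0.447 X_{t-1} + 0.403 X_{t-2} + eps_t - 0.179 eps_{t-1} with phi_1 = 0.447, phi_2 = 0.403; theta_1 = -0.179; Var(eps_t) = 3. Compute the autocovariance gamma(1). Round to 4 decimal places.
\gamma(1) = 3.7635

Multiply the model equation by X_{t-k} and take expectations. With theta_0 = psi_0 = 1 and psi_j the MA(infinity) weights, this gives
  gamma(k) - sum_i phi_i gamma(k-i) = c_k,
  c_k = sigma^2 * sum_{j=k..q} theta_j psi_{j-k}   (c_k = 0 for k > q),
using gamma(-m) = gamma(m).
psi-weights needed (psi_j = theta_j + sum_i phi_i psi_{j-i}):
  psi_1 = theta_1 + phi_1 = -0.179 + (0.447) = 0.268
Right-hand sides:
  c_0 = sigma^2 (1 + theta_1 psi_1) = 3 * (1 + (-0.179)(0.268)) = 3 * 0.952028 = 2.856084
  c_1 = sigma^2 theta_1 = 3 * (-0.179) = -0.537
  c_2 = 0
Equations for k = 0, 1, 2 (AR order 2, c_2 = 0):
  (E0) gamma(0) = phi_1 gamma(1) + phi_2 gamma(2) + c_0
  (E1) gamma(1) = phi_1 gamma(0) + phi_2 gamma(1) + c_1
  (E2) gamma(2) = phi_1 gamma(1) + phi_2 gamma(0)
From (E1): gamma(1) = A gamma(0) + B with
  A = phi_1 / (1 - phi_2) = 0.447 / 0.597 = 0.748744,   B = c_1 / (1 - phi_2) = -0.537 / 0.597 = -0.899497.
Insert (E2) into (E0): gamma(0) (1 - phi_2^2) = phi_1 (1 + phi_2) gamma(1) + c_0.
  phi_1 (1 + phi_2) = (0.447)(1.403) = 0.627141,   1 - phi_2^2 = 0.837591.
Replace gamma(1) by A gamma(0) + B and collect gamma(0):
  gamma(0) [0.837591 - (0.627141)(0.748744)] = (0.627141)(-0.899497) + 2.856084
  gamma(0) * 0.368023 = 2.291972
  gamma(0) = 2.291972 / 0.368023 = 6.227794.
  gamma(1) = A gamma(0) + B = (0.748744)(6.227794) + (-0.899497) = 3.763524.
Therefore gamma(1) = 3.7635 (to 4 decimal places).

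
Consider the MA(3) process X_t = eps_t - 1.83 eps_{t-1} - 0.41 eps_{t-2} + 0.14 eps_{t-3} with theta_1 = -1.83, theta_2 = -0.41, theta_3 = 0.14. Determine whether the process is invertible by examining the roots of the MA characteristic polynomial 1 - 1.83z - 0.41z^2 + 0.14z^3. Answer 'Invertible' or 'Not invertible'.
\text{Not invertible}

The MA(q) characteristic polynomial is P(z) = 1 - 1.83z - 0.41z^2 + 0.14z^3.
Invertibility requires all roots to lie outside the unit circle, i.e. |z| > 1 for every root.
Degree 3: look for a simple real root z0 first, then factor out (1 - z/z0) and solve the remaining quadratic.
Testing z0 = 0.5: P(0.5) = 1 + (-1.83)(0.5) + (-0.41)(0.5)^2 + (0.14)(0.5)^3
  = 1 + (-0.915) + (-0.1025) + (0.0175) = 0.  So z_0 = 0.5 is a root, |z_0| = 0.5.
Divide out the factor (1 - 2 z) = (1 - z/z0) (since 1/z0 = 2):
  P(z) = (1 - 2 z)(1 + (0.17) z + (-0.07) z^2)
  [check: z-coef 0.17 - (2) = -1.83; z^2-coef -0.07 - (2)(0.17) = -0.41; z^3-coef -(2)(-0.07) = 0.14.]
Remaining roots from the quadratic factor 1 + (0.17) z + (-0.07) z^2:
  Set 1 + (0.17) z + (-0.07) z^2 = 0, i.e. a z^2 + b z + c = 0 with a = -0.07, b = 0.17, c = 1.
  Discriminant D = b^2 - 4ac = (0.17)^2 - 4*(-0.07)*1 = 0.0289 - (-0.28) = 0.3089.
  D >= 0, so the roots are real: z = (-b +/- sqrt(D)) / (2a) = (-0.17 +/- 0.555788) / (-0.14).
    z_1 = (-0.17 + 0.555788) / (-0.14) = -2.7556,   |z_1| = 2.7556.
    z_2 = (-0.17 - 0.555788) / (-0.14) = 5.1842,   |z_2| = 5.1842.
Moduli of all roots: 0.5000, 2.7556, 5.1842.
All moduli strictly greater than 1? No.
Verdict: Not invertible.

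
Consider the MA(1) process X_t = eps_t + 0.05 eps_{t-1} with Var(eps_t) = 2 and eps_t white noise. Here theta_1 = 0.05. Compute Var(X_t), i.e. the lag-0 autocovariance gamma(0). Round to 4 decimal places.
\gamma(0) = 2.0050

For an MA(q) process X_t = eps_t + sum_i theta_i eps_{t-i} with
Var(eps_t) = sigma^2, the variance is
  gamma(0) = sigma^2 * (1 + sum_i theta_i^2).
  sum_i theta_i^2 = (0.05)^2 = 0.0025.
  gamma(0) = 2 * (1 + 0.0025) = 2 * 1.0025 = 2.005, which rounds to 2.0050.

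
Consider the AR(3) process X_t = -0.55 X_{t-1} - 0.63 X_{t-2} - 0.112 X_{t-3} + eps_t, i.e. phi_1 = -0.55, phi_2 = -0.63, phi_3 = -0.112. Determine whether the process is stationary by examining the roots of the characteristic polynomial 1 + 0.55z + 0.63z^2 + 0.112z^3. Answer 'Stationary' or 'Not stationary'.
\text{Stationary}

The AR(p) characteristic polynomial is P(z) = 1 + 0.55z + 0.63z^2 + 0.112z^3.
Stationarity requires all roots to lie outside the unit circle, i.e. |z| > 1 for every root.
Degree 3: look for a simple real root z0 first, then factor out (1 - z/z0) and solve the remaining quadratic.
Testing z0 = -5: P(-5) = 1 + (0.55)(-5) + (0.63)(-5)^2 + (0.112)(-5)^3
  = 1 + (-2.75) + (15.75) + (-14) = 0.  So z_0 = -5 is a root, |z_0| = 5.
Divide out the factor (1 + 0.2 z) = (1 - z/z0) (since 1/z0 = -0.2):
  P(z) = (1 + 0.2 z)(1 + (0.35) z + (0.56) z^2)
  [check: z-coef 0.35 - (-0.2) = 0.55; z^2-coef 0.56 - (-0.2)(0.35) = 0.63; z^3-coef -(-0.2)(0.56) = 0.112.]
Remaining roots from the quadratic factor 1 + (0.35) z + (0.56) z^2:
  Set 1 + (0.35) z + (0.56) z^2 = 0, i.e. a z^2 + b z + c = 0 with a = 0.56, b = 0.35, c = 1.
  Discriminant D = b^2 - 4ac = (0.35)^2 - 4*(0.56)*1 = 0.1225 - (2.24) = -2.1175.
  D < 0, so the roots are the complex-conjugate pair z = (-b +/- i sqrt(-D)) / (2a) = -0.3125 +/- 1.2993i.
  For a conjugate pair |z|^2 = z * conj(z) = (product of roots) = c/a = 1/(0.56) = 1.785714, so |z| = sqrt(1.785714) = 1.3363 for both roots.
Moduli of all roots: 5.0000, 1.3363, 1.3363.
All moduli strictly greater than 1? Yes.
Verdict: Stationary.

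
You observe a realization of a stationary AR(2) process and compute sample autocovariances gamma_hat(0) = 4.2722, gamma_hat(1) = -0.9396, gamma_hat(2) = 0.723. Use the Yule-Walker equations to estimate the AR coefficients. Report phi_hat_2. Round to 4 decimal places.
\hat\phi_{2} = 0.1270

The Yule-Walker equations for an AR(p) process read, in matrix form,
  Gamma_p phi = r_p,   with   (Gamma_p)_{ij} = gamma(|i - j|),
                       (r_p)_i = gamma(i),   i,j = 1..p.
Substitute the sample gammas (Toeplitz matrix and right-hand side of size 2):
  Gamma_p = [[4.2722, -0.9396], [-0.9396, 4.2722]]
  r_p     = [-0.9396, 0.723]
Written out:
  4.2722 phi_1 - 0.9396 phi_2 = -0.9396
  -0.9396 phi_1 + 4.2722 phi_2 = 0.723
Solve by Cramer's rule:
  det = gamma(0)^2 - gamma(1)^2 = (4.2722)^2 - (-0.9396)^2 = 18.25169284 - 0.88284816 = 17.36884468
  phi_hat_1 = [gamma(1) gamma(0) - gamma(1) gamma(2)] / det = [(-0.9396)(4.2722) - (-0.9396)(0.723)] / 17.36884468 = -3.33482832 / 17.36884468 = -0.192
  phi_hat_2 = [gamma(0) gamma(2) - gamma(1)^2] / det = [(4.2722)(0.723) - (-0.9396)^2] / 17.36884468 = 2.20595244 / 17.36884468 = 0.127
So phi_hat = [-0.1920, 0.1270].
Therefore phi_hat_2 = 0.1270.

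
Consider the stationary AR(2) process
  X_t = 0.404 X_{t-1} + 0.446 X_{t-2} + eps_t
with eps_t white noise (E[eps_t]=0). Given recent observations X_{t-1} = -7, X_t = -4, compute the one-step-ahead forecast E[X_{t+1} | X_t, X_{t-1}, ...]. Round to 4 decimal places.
E[X_{t+1} \mid \mathcal F_t] = -4.7380

For an AR(p) model X_t = c + sum_i phi_i X_{t-i} + eps_t, the
one-step-ahead conditional mean is
  E[X_{t+1} | X_t, ...] = c + sum_i phi_i X_{t+1-i}.
Substitute known values:
  E[X_{t+1} | ...] = (0.404) * (-4) + (0.446) * (-7)
                   = -4.7380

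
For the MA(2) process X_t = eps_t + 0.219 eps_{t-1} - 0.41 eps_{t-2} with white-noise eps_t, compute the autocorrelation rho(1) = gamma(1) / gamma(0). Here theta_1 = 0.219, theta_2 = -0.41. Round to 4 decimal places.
\rho(1) = 0.1063

For an MA(q) process with theta_0 = 1, the autocovariance is
  gamma(k) = sigma^2 * sum_{i=0..q-k} theta_i * theta_{i+k},
and rho(k) = gamma(k) / gamma(0). Sigma^2 cancels.
  numerator   = (1)*(0.219) + (0.219)*(-0.41) = 0.12921.
  denominator = (1)^2 + (0.219)^2 + (-0.41)^2 = 1.216061.
  rho(1) = 0.12921 / 1.216061 = 0.1063.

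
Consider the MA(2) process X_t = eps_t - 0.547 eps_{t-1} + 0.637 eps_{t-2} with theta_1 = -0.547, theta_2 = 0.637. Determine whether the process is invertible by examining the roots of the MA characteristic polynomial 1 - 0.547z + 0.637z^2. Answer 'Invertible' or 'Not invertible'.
\text{Invertible}

The MA(q) characteristic polynomial is P(z) = 1 - 0.547z + 0.637z^2.
Invertibility requires all roots to lie outside the unit circle, i.e. |z| > 1 for every root.
Set 1 + (-0.547) z + (0.637) z^2 = 0, i.e. a z^2 + b z + c = 0 with a = 0.637, b = -0.547, c = 1.
Discriminant D = b^2 - 4ac = (-0.547)^2 - 4*(0.637)*1 = 0.299209 - (2.548) = -2.248791.
D < 0, so the roots are the complex-conjugate pair z = (-b +/- i sqrt(-D)) / (2a) = 0.4294 +/- 1.1771i.
For a conjugate pair |z|^2 = z * conj(z) = (product of roots) = c/a = 1/(0.637) = 1.569859, so |z| = sqrt(1.569859) = 1.2529 for both roots.
Moduli of all roots: 1.2529, 1.2529.
All moduli strictly greater than 1? Yes.
Verdict: Invertible.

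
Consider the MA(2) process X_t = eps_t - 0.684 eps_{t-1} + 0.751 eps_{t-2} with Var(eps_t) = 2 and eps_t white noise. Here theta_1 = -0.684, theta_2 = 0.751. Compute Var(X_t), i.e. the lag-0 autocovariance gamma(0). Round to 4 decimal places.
\gamma(0) = 4.0637

For an MA(q) process X_t = eps_t + sum_i theta_i eps_{t-i} with
Var(eps_t) = sigma^2, the variance is
  gamma(0) = sigma^2 * (1 + sum_i theta_i^2).
  sum_i theta_i^2 = (-0.684)^2 + (0.751)^2 = 0.467856 + 0.564001 = 1.031857.
  gamma(0) = 2 * (1 + 1.031857) = 2 * 2.031857 = 4.063714, which rounds to 4.0637.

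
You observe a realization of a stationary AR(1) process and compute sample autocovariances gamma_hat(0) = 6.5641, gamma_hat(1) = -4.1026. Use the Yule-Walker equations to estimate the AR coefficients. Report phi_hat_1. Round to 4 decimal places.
\hat\phi_{1} = -0.6250

The Yule-Walker equations for an AR(p) process read, in matrix form,
  Gamma_p phi = r_p,   with   (Gamma_p)_{ij} = gamma(|i - j|),
                       (r_p)_i = gamma(i),   i,j = 1..p.
Substitute the sample gammas (Toeplitz matrix and right-hand side of size 1):
  Gamma_p = [[6.5641]]
  r_p     = [-4.1026]
With p = 1 this is the single equation gamma(0) phi_1 = gamma(1):
  phi_hat_1 = gamma(1) / gamma(0) = -4.1026 / 6.5641 = -0.6250.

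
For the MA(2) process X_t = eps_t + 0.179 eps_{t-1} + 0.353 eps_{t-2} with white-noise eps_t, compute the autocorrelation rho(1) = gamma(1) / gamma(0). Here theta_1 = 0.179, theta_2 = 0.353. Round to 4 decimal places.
\rho(1) = 0.2094

For an MA(q) process with theta_0 = 1, the autocovariance is
  gamma(k) = sigma^2 * sum_{i=0..q-k} theta_i * theta_{i+k},
and rho(k) = gamma(k) / gamma(0). Sigma^2 cancels.
  numerator   = (1)*(0.179) + (0.179)*(0.353) = 0.242187.
  denominator = (1)^2 + (0.179)^2 + (0.353)^2 = 1.15665.
  rho(1) = 0.242187 / 1.15665 = 0.2094.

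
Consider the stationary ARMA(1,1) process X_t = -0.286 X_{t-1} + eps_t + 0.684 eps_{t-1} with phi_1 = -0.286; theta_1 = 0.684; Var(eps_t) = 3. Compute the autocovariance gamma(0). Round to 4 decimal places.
\gamma(0) = 3.5175

Multiply the model equation by X_{t-k} and take expectations. With theta_0 = psi_0 = 1 and psi_j the MA(infinity) weights, this gives
  gamma(k) - sum_i phi_i gamma(k-i) = c_k,
  c_k = sigma^2 * sum_{j=k..q} theta_j psi_{j-k}   (c_k = 0 for k > q),
using gamma(-m) = gamma(m).
psi-weights needed (psi_j = theta_j + sum_i phi_i psi_{j-i}):
  psi_1 = theta_1 + phi_1 = 0.684 + (-0.286) = 0.398
Right-hand sides:
  c_0 = sigma^2 (1 + theta_1 psi_1) = 3 * (1 + (0.684)(0.398)) = 3 * 1.272232 = 3.816696
  c_1 = sigma^2 theta_1 = 3 * (0.684) = 2.052
  c_2 = 0
Equations for k = 0 and k = 1 (AR order 1):
  gamma(0) = phi_1 gamma(1) + c_0
  gamma(1) = phi_1 gamma(0) + c_1
Substituting the second into the first: gamma(0) (1 - phi_1^2) = c_0 + phi_1 c_1, so
  gamma(0) = (c_0 + phi_1 c_1) / (1 - phi_1^2) = (3.816696 + (-0.286)(2.052)) / (1 - (-0.286)^2) = 3.229824 / 0.918204 = 3.517545.
Therefore gamma(0) = 3.5175 (to 4 decimal places).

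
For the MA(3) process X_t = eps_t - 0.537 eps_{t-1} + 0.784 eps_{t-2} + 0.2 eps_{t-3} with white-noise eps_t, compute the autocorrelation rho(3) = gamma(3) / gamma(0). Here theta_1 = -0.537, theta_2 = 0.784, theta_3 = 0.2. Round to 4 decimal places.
\rho(3) = 0.1029

For an MA(q) process with theta_0 = 1, the autocovariance is
  gamma(k) = sigma^2 * sum_{i=0..q-k} theta_i * theta_{i+k},
and rho(k) = gamma(k) / gamma(0). Sigma^2 cancels.
  numerator   = (1)*(0.2) = 0.2.
  denominator = (1)^2 + (-0.537)^2 + (0.784)^2 + (0.2)^2 = 1.943025.
  rho(3) = 0.2 / 1.943025 = 0.1029.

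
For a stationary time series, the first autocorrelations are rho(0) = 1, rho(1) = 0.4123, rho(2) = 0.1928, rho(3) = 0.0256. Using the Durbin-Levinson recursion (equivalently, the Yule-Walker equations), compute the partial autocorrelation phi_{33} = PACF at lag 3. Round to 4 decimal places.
\phi_{33} = -0.0760

The PACF at lag k is phi_{kk}, the last component of the solution
to the Yule-Walker system G_k phi = r_k where
  (G_k)_{ij} = rho(|i - j|), (r_k)_i = rho(i), i,j = 1..k.
Equivalently, Durbin-Levinson gives phi_{kk} iteratively:
  phi_{11} = rho(1)
  phi_{kk} = [rho(k) - sum_{j=1..k-1} phi_{k-1,j} rho(k-j)]
            / [1 - sum_{j=1..k-1} phi_{k-1,j} rho(j)],
  phi_{k,j} = phi_{k-1,j} - phi_{kk} phi_{k-1,k-j},  j = 1..k-1.
Step k = 1:
  phi_11 = rho(1) = 0.4123.
Step k = 2:
  phi_22 = [rho(2) - phi_11 rho(1)] / [1 - phi_11 rho(1)] = [0.1928 - (0.4123)(0.4123)] / [1 - (0.4123)(0.4123)]
         = 0.02280871 / 0.83000871 = 0.02748.
  Update: phi_21 = phi_11 - phi_22 phi_11 = 0.4123 - (0.02748)(0.4123) = 0.40097.
Step k = 3:
  phi_33 = [rho(3) - phi_21 rho(2) - phi_22 rho(1)] / [1 - phi_21 rho(1) - phi_22 rho(2)]
    numerator   = 0.0256 - (0.40097)(0.1928) - (0.02748)(0.4123) = -0.06303705
    denominator = 1 - (0.40097)(0.4123) - (0.02748)(0.1928) = 0.82938192
  phi_33 = -0.06303705 / 0.82938192 = -0.076.
Therefore phi_{33} = -0.0760.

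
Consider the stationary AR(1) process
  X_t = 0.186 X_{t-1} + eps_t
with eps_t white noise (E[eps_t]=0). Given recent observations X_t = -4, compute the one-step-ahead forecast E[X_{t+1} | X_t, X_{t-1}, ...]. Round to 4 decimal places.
E[X_{t+1} \mid \mathcal F_t] = -0.7440

For an AR(p) model X_t = c + sum_i phi_i X_{t-i} + eps_t, the
one-step-ahead conditional mean is
  E[X_{t+1} | X_t, ...] = c + sum_i phi_i X_{t+1-i}.
Substitute known values:
  E[X_{t+1} | ...] = (0.186) * (-4)
                   = -0.7440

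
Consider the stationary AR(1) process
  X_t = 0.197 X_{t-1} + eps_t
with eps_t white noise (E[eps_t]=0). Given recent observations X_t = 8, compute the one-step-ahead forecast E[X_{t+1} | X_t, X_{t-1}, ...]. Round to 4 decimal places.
E[X_{t+1} \mid \mathcal F_t] = 1.5760

For an AR(p) model X_t = c + sum_i phi_i X_{t-i} + eps_t, the
one-step-ahead conditional mean is
  E[X_{t+1} | X_t, ...] = c + sum_i phi_i X_{t+1-i}.
Substitute known values:
  E[X_{t+1} | ...] = (0.197) * (8)
                   = 1.5760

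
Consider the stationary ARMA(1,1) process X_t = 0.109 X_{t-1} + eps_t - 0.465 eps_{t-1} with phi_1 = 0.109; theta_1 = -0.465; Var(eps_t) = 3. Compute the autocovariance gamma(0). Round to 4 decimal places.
\gamma(0) = 3.3848

Multiply the model equation by X_{t-k} and take expectations. With theta_0 = psi_0 = 1 and psi_j the MA(infinity) weights, this gives
  gamma(k) - sum_i phi_i gamma(k-i) = c_k,
  c_k = sigma^2 * sum_{j=k..q} theta_j psi_{j-k}   (c_k = 0 for k > q),
using gamma(-m) = gamma(m).
psi-weights needed (psi_j = theta_j + sum_i phi_i psi_{j-i}):
  psi_1 = theta_1 + phi_1 = -0.465 + (0.109) = -0.356
Right-hand sides:
  c_0 = sigma^2 (1 + theta_1 psi_1) = 3 * (1 + (-0.465)(-0.356)) = 3 * 1.16554 = 3.49662
  c_1 = sigma^2 theta_1 = 3 * (-0.465) = -1.395
  c_2 = 0
Equations for k = 0 and k = 1 (AR order 1):
  gamma(0) = phi_1 gamma(1) + c_0
  gamma(1) = phi_1 gamma(0) + c_1
Substituting the second into the first: gamma(0) (1 - phi_1^2) = c_0 + phi_1 c_1, so
  gamma(0) = (c_0 + phi_1 c_1) / (1 - phi_1^2) = (3.49662 + (0.109)(-1.395)) / (1 - (0.109)^2) = 3.344565 / 0.988119 = 3.38478.
Therefore gamma(0) = 3.3848 (to 4 decimal places).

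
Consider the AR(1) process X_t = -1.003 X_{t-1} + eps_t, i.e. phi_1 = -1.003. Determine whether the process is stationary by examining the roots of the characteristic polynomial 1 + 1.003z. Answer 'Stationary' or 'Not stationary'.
\text{Not stationary}

The AR(p) characteristic polynomial is P(z) = 1 + 1.003z.
Stationarity requires all roots to lie outside the unit circle, i.e. |z| > 1 for every root.
This is linear in z: 1 + (1.003) z = 0  =>  z = -1/(1.003) = -0.997009,  |z| = 0.997009.
Moduli of all roots: 0.9970.
All moduli strictly greater than 1? No.
Verdict: Not stationary.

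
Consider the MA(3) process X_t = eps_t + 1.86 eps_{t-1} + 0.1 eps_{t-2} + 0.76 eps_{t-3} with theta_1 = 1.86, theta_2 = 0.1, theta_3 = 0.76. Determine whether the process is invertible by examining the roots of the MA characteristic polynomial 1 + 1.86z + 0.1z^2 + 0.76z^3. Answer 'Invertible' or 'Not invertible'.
\text{Not invertible}

The MA(q) characteristic polynomial is P(z) = 1 + 1.86z + 0.1z^2 + 0.76z^3.
Invertibility requires all roots to lie outside the unit circle, i.e. |z| > 1 for every root.
Degree 3: look for a simple real root z0 first, then factor out (1 - z/z0) and solve the remaining quadratic.
Testing z0 = -0.5: P(-0.5) = 1 + (1.86)(-0.5) + (0.1)(-0.5)^2 + (0.76)(-0.5)^3
  = 1 + (-0.93) + (0.025) + (-0.095) = 0.  So z_0 = -0.5 is a root, |z_0| = 0.5.
Divide out the factor (1 + 2 z) = (1 - z/z0) (since 1/z0 = -2):
  P(z) = (1 + 2 z)(1 + (-0.14) z + (0.38) z^2)
  [check: z-coef -0.14 - (-2) = 1.86; z^2-coef 0.38 - (-2)(-0.14) = 0.1; z^3-coef -(-2)(0.38) = 0.76.]
Remaining roots from the quadratic factor 1 + (-0.14) z + (0.38) z^2:
  Set 1 + (-0.14) z + (0.38) z^2 = 0, i.e. a z^2 + b z + c = 0 with a = 0.38, b = -0.14, c = 1.
  Discriminant D = b^2 - 4ac = (-0.14)^2 - 4*(0.38)*1 = 0.0196 - (1.52) = -1.5004.
  D < 0, so the roots are the complex-conjugate pair z = (-b +/- i sqrt(-D)) / (2a) = 0.1842 +/- 1.6117i.
  For a conjugate pair |z|^2 = z * conj(z) = (product of roots) = c/a = 1/(0.38) = 2.631579, so |z| = sqrt(2.631579) = 1.6222 for both roots.
Moduli of all roots: 0.5000, 1.6222, 1.6222.
All moduli strictly greater than 1? No.
Verdict: Not invertible.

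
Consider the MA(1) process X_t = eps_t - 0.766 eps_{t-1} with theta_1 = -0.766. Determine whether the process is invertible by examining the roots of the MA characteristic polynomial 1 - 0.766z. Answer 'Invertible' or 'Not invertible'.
\text{Invertible}

The MA(q) characteristic polynomial is P(z) = 1 - 0.766z.
Invertibility requires all roots to lie outside the unit circle, i.e. |z| > 1 for every root.
This is linear in z: 1 + (-0.766) z = 0  =>  z = -1/(-0.766) = 1.305483,  |z| = 1.305483.
Moduli of all roots: 1.3055.
All moduli strictly greater than 1? Yes.
Verdict: Invertible.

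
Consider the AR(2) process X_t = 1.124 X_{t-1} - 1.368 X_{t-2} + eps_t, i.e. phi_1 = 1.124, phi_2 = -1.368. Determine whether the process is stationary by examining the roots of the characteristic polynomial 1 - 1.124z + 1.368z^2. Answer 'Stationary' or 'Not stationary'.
\text{Not stationary}

The AR(p) characteristic polynomial is P(z) = 1 - 1.124z + 1.368z^2.
Stationarity requires all roots to lie outside the unit circle, i.e. |z| > 1 for every root.
Set 1 + (-1.124) z + (1.368) z^2 = 0, i.e. a z^2 + b z + c = 0 with a = 1.368, b = -1.124, c = 1.
Discriminant D = b^2 - 4ac = (-1.124)^2 - 4*(1.368)*1 = 1.263376 - (5.472) = -4.208624.
D < 0, so the roots are the complex-conjugate pair z = (-b +/- i sqrt(-D)) / (2a) = 0.4108 +/- 0.7498i.
For a conjugate pair |z|^2 = z * conj(z) = (product of roots) = c/a = 1/(1.368) = 0.730994, so |z| = sqrt(0.730994) = 0.855 for both roots.
Moduli of all roots: 0.8550, 0.8550.
All moduli strictly greater than 1? No.
Verdict: Not stationary.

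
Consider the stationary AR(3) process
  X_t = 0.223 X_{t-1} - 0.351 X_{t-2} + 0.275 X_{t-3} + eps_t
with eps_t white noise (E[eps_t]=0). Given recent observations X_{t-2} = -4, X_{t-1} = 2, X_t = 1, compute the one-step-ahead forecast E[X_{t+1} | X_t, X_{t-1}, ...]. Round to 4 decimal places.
E[X_{t+1} \mid \mathcal F_t] = -1.5790

For an AR(p) model X_t = c + sum_i phi_i X_{t-i} + eps_t, the
one-step-ahead conditional mean is
  E[X_{t+1} | X_t, ...] = c + sum_i phi_i X_{t+1-i}.
Substitute known values:
  E[X_{t+1} | ...] = (0.223) * (1) + (-0.351) * (2) + (0.275) * (-4)
                   = -1.5790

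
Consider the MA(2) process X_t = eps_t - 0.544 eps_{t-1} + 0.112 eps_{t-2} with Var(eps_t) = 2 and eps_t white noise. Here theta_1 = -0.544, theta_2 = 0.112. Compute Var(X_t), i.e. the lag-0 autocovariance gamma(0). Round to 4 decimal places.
\gamma(0) = 2.6170

For an MA(q) process X_t = eps_t + sum_i theta_i eps_{t-i} with
Var(eps_t) = sigma^2, the variance is
  gamma(0) = sigma^2 * (1 + sum_i theta_i^2).
  sum_i theta_i^2 = (-0.544)^2 + (0.112)^2 = 0.295936 + 0.012544 = 0.30848.
  gamma(0) = 2 * (1 + 0.30848) = 2 * 1.30848 = 2.61696, which rounds to 2.6170.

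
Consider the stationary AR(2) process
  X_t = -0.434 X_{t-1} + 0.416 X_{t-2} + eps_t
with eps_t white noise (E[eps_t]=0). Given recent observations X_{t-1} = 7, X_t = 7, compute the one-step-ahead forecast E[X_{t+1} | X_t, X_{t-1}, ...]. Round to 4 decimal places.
E[X_{t+1} \mid \mathcal F_t] = -0.1260

For an AR(p) model X_t = c + sum_i phi_i X_{t-i} + eps_t, the
one-step-ahead conditional mean is
  E[X_{t+1} | X_t, ...] = c + sum_i phi_i X_{t+1-i}.
Substitute known values:
  E[X_{t+1} | ...] = (-0.434) * (7) + (0.416) * (7)
                   = -0.1260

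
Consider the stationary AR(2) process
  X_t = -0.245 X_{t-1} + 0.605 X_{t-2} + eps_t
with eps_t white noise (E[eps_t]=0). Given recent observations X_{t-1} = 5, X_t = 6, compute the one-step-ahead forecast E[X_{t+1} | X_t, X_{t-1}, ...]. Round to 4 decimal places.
E[X_{t+1} \mid \mathcal F_t] = 1.5550

For an AR(p) model X_t = c + sum_i phi_i X_{t-i} + eps_t, the
one-step-ahead conditional mean is
  E[X_{t+1} | X_t, ...] = c + sum_i phi_i X_{t+1-i}.
Substitute known values:
  E[X_{t+1} | ...] = (-0.245) * (6) + (0.605) * (5)
                   = 1.5550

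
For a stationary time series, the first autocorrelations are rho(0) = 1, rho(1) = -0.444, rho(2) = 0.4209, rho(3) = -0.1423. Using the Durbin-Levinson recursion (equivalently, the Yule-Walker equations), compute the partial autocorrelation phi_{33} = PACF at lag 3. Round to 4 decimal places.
\phi_{33} = 0.1570

The PACF at lag k is phi_{kk}, the last component of the solution
to the Yule-Walker system G_k phi = r_k where
  (G_k)_{ij} = rho(|i - j|), (r_k)_i = rho(i), i,j = 1..k.
Equivalently, Durbin-Levinson gives phi_{kk} iteratively:
  phi_{11} = rho(1)
  phi_{kk} = [rho(k) - sum_{j=1..k-1} phi_{k-1,j} rho(k-j)]
            / [1 - sum_{j=1..k-1} phi_{k-1,j} rho(j)],
  phi_{k,j} = phi_{k-1,j} - phi_{kk} phi_{k-1,k-j},  j = 1..k-1.
Step k = 1:
  phi_11 = rho(1) = -0.444.
Step k = 2:
  phi_22 = [rho(2) - phi_11 rho(1)] / [1 - phi_11 rho(1)] = [0.4209 - (-0.444)(-0.444)] / [1 - (-0.444)(-0.444)]
         = 0.223764 / 0.802864 = 0.278707.
  Update: phi_21 = phi_11 - phi_22 phi_11 = -0.444 - (0.278707)(-0.444) = -0.320254.
Step k = 3:
  phi_33 = [rho(3) - phi_21 rho(2) - phi_22 rho(1)] / [1 - phi_21 rho(1) - phi_22 rho(2)]
    numerator   = -0.1423 - (-0.320254)(0.4209) - (0.278707)(-0.444) = 0.11624091
    denominator = 1 - (-0.320254)(-0.444) - (0.278707)(0.4209) = 0.74049936
  phi_33 = 0.11624091 / 0.74049936 = 0.157.
Therefore phi_{33} = 0.1570.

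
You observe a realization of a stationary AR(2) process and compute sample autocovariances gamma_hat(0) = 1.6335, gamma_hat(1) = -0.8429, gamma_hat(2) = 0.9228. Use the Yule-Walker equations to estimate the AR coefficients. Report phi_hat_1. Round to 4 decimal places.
\hat\phi_{1} = -0.3060

The Yule-Walker equations for an AR(p) process read, in matrix form,
  Gamma_p phi = r_p,   with   (Gamma_p)_{ij} = gamma(|i - j|),
                       (r_p)_i = gamma(i),   i,j = 1..p.
Substitute the sample gammas (Toeplitz matrix and right-hand side of size 2):
  Gamma_p = [[1.6335, -0.8429], [-0.8429, 1.6335]]
  r_p     = [-0.8429, 0.9228]
Written out:
  1.6335 phi_1 - 0.8429 phi_2 = -0.8429
  -0.8429 phi_1 + 1.6335 phi_2 = 0.9228
Solve by Cramer's rule:
  det = gamma(0)^2 - gamma(1)^2 = (1.6335)^2 - (-0.8429)^2 = 2.66832225 - 0.71048041 = 1.95784184
  phi_hat_1 = [gamma(1) gamma(0) - gamma(1) gamma(2)] / det = [(-0.8429)(1.6335) - (-0.8429)(0.9228)] / 1.95784184 = -0.59904903 / 1.95784184 = -0.306
  phi_hat_2 = [gamma(0) gamma(2) - gamma(1)^2] / det = [(1.6335)(0.9228) - (-0.8429)^2] / 1.95784184 = 0.79691339 / 1.95784184 = 0.407
So phi_hat = [-0.3060, 0.4070].
Therefore phi_hat_1 = -0.3060.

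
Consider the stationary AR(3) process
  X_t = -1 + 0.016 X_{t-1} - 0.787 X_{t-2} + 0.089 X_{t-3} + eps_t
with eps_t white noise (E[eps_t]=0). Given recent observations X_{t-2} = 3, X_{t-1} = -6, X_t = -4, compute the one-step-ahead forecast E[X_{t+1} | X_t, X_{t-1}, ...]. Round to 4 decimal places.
E[X_{t+1} \mid \mathcal F_t] = 3.9250

For an AR(p) model X_t = c + sum_i phi_i X_{t-i} + eps_t, the
one-step-ahead conditional mean is
  E[X_{t+1} | X_t, ...] = c + sum_i phi_i X_{t+1-i}.
Substitute known values:
  E[X_{t+1} | ...] = -1 + (0.016) * (-4) + (-0.787) * (-6) + (0.089) * (3)
                   = 3.9250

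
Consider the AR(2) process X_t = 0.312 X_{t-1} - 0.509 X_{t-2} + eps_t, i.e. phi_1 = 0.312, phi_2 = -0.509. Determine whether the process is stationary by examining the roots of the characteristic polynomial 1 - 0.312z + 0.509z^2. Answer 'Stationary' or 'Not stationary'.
\text{Stationary}

The AR(p) characteristic polynomial is P(z) = 1 - 0.312z + 0.509z^2.
Stationarity requires all roots to lie outside the unit circle, i.e. |z| > 1 for every root.
Set 1 + (-0.312) z + (0.509) z^2 = 0, i.e. a z^2 + b z + c = 0 with a = 0.509, b = -0.312, c = 1.
Discriminant D = b^2 - 4ac = (-0.312)^2 - 4*(0.509)*1 = 0.097344 - (2.036) = -1.938656.
D < 0, so the roots are the complex-conjugate pair z = (-b +/- i sqrt(-D)) / (2a) = 0.3065 +/- 1.3677i.
For a conjugate pair |z|^2 = z * conj(z) = (product of roots) = c/a = 1/(0.509) = 1.964637, so |z| = sqrt(1.964637) = 1.4017 for both roots.
Moduli of all roots: 1.4017, 1.4017.
All moduli strictly greater than 1? Yes.
Verdict: Stationary.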